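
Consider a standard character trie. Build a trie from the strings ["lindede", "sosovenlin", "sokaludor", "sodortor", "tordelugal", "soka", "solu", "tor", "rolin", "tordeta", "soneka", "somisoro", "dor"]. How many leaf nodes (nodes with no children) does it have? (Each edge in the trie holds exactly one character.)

Leaves are exactly the stored words that no other stored word extends.
Those words: "dor", "lindede", "rolin", "sodortor", "sokaludor", "solu", "somisoro", "soneka", "sosovenlin", "tordelugal", "tordeta"
Leaf count: 11

11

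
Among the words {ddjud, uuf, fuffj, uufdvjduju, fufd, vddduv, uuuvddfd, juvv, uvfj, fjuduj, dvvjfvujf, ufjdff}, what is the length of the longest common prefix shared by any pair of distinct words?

3

The deepest shared node is where two words last agree before diverging.
e.g. "fufd" and "fuffj" share the prefix "fuf" of length 3; no pair shares a longer one.
Longest shared-prefix length: 3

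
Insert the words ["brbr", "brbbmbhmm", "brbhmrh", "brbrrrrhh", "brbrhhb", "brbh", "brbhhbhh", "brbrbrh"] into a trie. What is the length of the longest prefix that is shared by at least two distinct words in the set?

Equivalently: take the maximum, over all pairs, of their longest common prefix length.
"brbh" and "brbhhbhh" agree on "brbh" (4 characters) before diverging; nothing deeper is shared.
Longest shared-prefix length: 4

4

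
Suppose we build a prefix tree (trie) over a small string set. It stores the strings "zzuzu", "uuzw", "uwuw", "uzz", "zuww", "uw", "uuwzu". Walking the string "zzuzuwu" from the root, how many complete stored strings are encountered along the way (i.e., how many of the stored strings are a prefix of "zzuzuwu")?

Check each prefix of "zzuzuwu" against the stored set — each match is an end-marker on the path.
Prefixes of the query that are stored words: "zzuzu"
Count: 1

1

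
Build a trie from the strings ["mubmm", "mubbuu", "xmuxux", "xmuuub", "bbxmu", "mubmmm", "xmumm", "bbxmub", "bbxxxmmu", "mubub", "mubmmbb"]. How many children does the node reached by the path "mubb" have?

1

Walk "mubb" from the root, arriving at one node.
Distinct next characters after "mubb": u.
That node has 1 child edge.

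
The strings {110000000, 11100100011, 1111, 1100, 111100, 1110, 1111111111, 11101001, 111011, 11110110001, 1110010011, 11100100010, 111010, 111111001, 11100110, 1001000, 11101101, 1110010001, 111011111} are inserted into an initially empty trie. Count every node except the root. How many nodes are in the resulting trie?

For each word, the new-node count is its length minus the longest prefix already in the trie:
  "110000000" → 9 new (1, 1, 0, 0, 0, 0, 0, 0, 0)
  "11100100011" → prefix "11" already present; 9 new (1, 0, 0, 1, 0, 0, 0, 1, 1)
  "1111" → prefix "111" already present; 1 new (1)
  "1100" → prefix "1100" already present; 0 new (none)
  "111100" → prefix "1111" already present; 2 new (0, 0)
  "1110" → prefix "1110" already present; 0 new (none)
  "1111111111" → prefix "1111" already present; 6 new (1, 1, 1, 1, 1, 1)
  "11101001" → prefix "1110" already present; 4 new (1, 0, 0, 1)
  "111011" → prefix "11101" already present; 1 new (1)
  "11110110001" → prefix "11110" already present; 6 new (1, 1, 0, 0, 0, 1)
  "1110010011" → prefix "11100100" already present; 2 new (1, 1)
  "11100100010" → prefix "1110010001" already present; 1 new (0)
  "111010" → prefix "111010" already present; 0 new (none)
  "111111001" → prefix "111111" already present; 3 new (0, 0, 1)
  "11100110" → prefix "111001" already present; 2 new (1, 0)
  "1001000" → prefix "1" already present; 6 new (0, 0, 1, 0, 0, 0)
  "11101101" → prefix "111011" already present; 2 new (0, 1)
  "1110010001" → prefix "1110010001" already present; 0 new (none)
  "111011111" → prefix "111011" already present; 3 new (1, 1, 1)
Total nodes = 9 + 9 + 1 + 0 + 2 + 0 + 6 + 4 + 1 + 6 + 2 + 1 + 0 + 3 + 2 + 6 + 2 + 0 + 3 = 57

57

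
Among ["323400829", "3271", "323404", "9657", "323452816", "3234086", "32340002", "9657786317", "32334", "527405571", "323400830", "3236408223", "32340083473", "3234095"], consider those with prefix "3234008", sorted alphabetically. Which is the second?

323400830

DFS of the "3234008" subtree visits, in order: "323400829", "323400830", "32340083473"
The 2nd is 323400830.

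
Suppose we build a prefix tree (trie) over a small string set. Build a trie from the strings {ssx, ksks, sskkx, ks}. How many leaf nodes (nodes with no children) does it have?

3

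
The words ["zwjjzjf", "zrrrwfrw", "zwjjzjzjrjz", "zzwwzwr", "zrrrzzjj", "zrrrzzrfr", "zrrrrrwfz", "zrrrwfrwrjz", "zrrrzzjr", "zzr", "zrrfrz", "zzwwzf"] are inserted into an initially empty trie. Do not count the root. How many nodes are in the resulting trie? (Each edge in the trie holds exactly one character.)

Trace insertions, counting only characters that open a new branch:
  "zwjjzjf" → 7 new (z, w, j, j, z, j, f)
  "zrrrwfrw" → prefix "z" already present; 7 new (r, r, r, w, f, r, w)
  "zwjjzjzjrjz" → prefix "zwjjzj" already present; 5 new (z, j, r, j, z)
  "zzwwzwr" → prefix "z" already present; 6 new (z, w, w, z, w, r)
  "zrrrzzjj" → prefix "zrrr" already present; 4 new (z, z, j, j)
  "zrrrzzrfr" → prefix "zrrrzz" already present; 3 new (r, f, r)
  "zrrrrrwfz" → prefix "zrrr" already present; 5 new (r, r, w, f, z)
  "zrrrwfrwrjz" → prefix "zrrrwfrw" already present; 3 new (r, j, z)
  "zrrrzzjr" → prefix "zrrrzzj" already present; 1 new (r)
  "zzr" → prefix "zz" already present; 1 new (r)
  "zrrfrz" → prefix "zrr" already present; 3 new (f, r, z)
  "zzwwzf" → prefix "zzwwz" already present; 1 new (f)
Total nodes = 7 + 7 + 5 + 6 + 4 + 3 + 5 + 3 + 1 + 1 + 3 + 1 = 46

46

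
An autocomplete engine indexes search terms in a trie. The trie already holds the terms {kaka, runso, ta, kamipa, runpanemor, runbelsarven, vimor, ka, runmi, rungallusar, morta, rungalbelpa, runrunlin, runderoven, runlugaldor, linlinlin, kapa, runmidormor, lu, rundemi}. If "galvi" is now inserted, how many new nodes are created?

"galvi" shares no prefix with any stored word, so all 5 characters open new nodes.
5 − 0 = 5 new nodes.

5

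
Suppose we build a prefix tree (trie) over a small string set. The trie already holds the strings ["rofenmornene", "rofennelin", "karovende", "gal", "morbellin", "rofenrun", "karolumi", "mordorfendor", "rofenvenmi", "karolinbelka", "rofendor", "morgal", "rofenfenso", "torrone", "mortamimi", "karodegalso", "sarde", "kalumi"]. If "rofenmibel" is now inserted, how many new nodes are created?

The longest prefix of "rofenmibel" already in the trie is "rofenm" (length 6).
New nodes needed: |"rofenmibel"| − 6 = 10 − 6 = 4.

4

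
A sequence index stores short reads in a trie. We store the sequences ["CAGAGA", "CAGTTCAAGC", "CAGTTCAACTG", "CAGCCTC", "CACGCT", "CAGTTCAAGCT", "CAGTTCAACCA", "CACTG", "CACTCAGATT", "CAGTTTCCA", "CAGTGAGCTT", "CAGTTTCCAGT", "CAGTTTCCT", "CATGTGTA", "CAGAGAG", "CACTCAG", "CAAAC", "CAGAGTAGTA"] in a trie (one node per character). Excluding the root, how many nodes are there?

63

Insert word by word; a character creates a node only if that edge doesn't already exist:
  "CAGAGA" → 6 new (C, A, G, A, G, A)
  "CAGTTCAAGC" → prefix "CAG" already present; 7 new (T, T, C, A, A, G, C)
  "CAGTTCAACTG" → prefix "CAGTTCAA" already present; 3 new (C, T, G)
  "CAGCCTC" → prefix "CAG" already present; 4 new (C, C, T, C)
  "CACGCT" → prefix "CA" already present; 4 new (C, G, C, T)
  "CAGTTCAAGCT" → prefix "CAGTTCAAGC" already present; 1 new (T)
  "CAGTTCAACCA" → prefix "CAGTTCAAC" already present; 2 new (C, A)
  "CACTG" → prefix "CAC" already present; 2 new (T, G)
  "CACTCAGATT" → prefix "CACT" already present; 6 new (C, A, G, A, T, T)
  "CAGTTTCCA" → prefix "CAGTT" already present; 4 new (T, C, C, A)
  "CAGTGAGCTT" → prefix "CAGT" already present; 6 new (G, A, G, C, T, T)
  "CAGTTTCCAGT" → prefix "CAGTTTCCA" already present; 2 new (G, T)
  "CAGTTTCCT" → prefix "CAGTTTCC" already present; 1 new (T)
  "CATGTGTA" → prefix "CA" already present; 6 new (T, G, T, G, T, A)
  "CAGAGAG" → prefix "CAGAGA" already present; 1 new (G)
  "CACTCAG" → prefix "CACTCAG" already present; 0 new (none)
  "CAAAC" → prefix "CA" already present; 3 new (A, A, C)
  "CAGAGTAGTA" → prefix "CAGAG" already present; 5 new (T, A, G, T, A)
Total nodes = 6 + 7 + 3 + 4 + 4 + 1 + 2 + 2 + 6 + 4 + 6 + 2 + 1 + 6 + 1 + 0 + 3 + 5 = 63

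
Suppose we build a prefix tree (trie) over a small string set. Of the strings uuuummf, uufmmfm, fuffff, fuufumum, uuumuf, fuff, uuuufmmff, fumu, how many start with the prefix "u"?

Filter for entries beginning with "u":
Words under "u": uufmmfm, uuumuf, uuuufmmff, uuuummf
Count: 4

4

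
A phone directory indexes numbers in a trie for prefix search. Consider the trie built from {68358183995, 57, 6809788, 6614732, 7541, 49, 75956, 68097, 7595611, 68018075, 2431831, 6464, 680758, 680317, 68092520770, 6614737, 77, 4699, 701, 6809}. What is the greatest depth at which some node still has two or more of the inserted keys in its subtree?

6

Equivalently: take the maximum, over all pairs, of their longest common prefix length.
"6614732" and "6614737" agree on "661473" (6 characters) before diverging; nothing deeper is shared.
Longest shared-prefix length: 6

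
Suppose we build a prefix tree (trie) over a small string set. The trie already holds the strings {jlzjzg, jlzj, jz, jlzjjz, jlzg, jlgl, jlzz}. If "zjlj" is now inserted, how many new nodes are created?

"zjlj" shares no prefix with any stored word, so all 4 characters open new nodes.
4 − 0 = 4 new nodes.

4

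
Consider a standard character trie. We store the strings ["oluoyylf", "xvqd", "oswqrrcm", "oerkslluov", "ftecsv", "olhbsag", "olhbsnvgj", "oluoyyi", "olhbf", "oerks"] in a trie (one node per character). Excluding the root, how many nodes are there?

45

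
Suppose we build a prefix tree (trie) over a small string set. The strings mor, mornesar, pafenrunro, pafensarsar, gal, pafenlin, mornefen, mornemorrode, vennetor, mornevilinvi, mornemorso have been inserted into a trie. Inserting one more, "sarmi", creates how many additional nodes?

5

No existing word starts with "s", so every character of "sarmi" needs a new node.
5 − 0 = 5 new nodes.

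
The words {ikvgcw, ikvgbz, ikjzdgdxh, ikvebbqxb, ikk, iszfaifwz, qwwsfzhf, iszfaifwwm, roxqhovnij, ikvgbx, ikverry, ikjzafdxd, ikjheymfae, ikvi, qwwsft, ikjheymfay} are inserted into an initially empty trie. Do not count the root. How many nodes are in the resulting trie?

For each word, the new-node count is its length minus the longest prefix already in the trie:
  "ikvgcw" → 6 new (i, k, v, g, c, w)
  "ikvgbz" → prefix "ikvg" already present; 2 new (b, z)
  "ikjzdgdxh" → prefix "ik" already present; 7 new (j, z, d, g, d, x, h)
  "ikvebbqxb" → prefix "ikv" already present; 6 new (e, b, b, q, x, b)
  "ikk" → prefix "ik" already present; 1 new (k)
  "iszfaifwz" → prefix "i" already present; 8 new (s, z, f, a, i, f, w, z)
  "qwwsfzhf" → 8 new (q, w, w, s, f, z, h, f)
  "iszfaifwwm" → prefix "iszfaifw" already present; 2 new (w, m)
  "roxqhovnij" → 10 new (r, o, x, q, h, o, v, n, i, j)
  "ikvgbx" → prefix "ikvgb" already present; 1 new (x)
  "ikverry" → prefix "ikve" already present; 3 new (r, r, y)
  "ikjzafdxd" → prefix "ikjz" already present; 5 new (a, f, d, x, d)
  "ikjheymfae" → prefix "ikj" already present; 7 new (h, e, y, m, f, a, e)
  "ikvi" → prefix "ikv" already present; 1 new (i)
  "qwwsft" → prefix "qwwsf" already present; 1 new (t)
  "ikjheymfay" → prefix "ikjheymfa" already present; 1 new (y)
Total nodes = 6 + 2 + 7 + 6 + 1 + 8 + 8 + 2 + 10 + 1 + 3 + 5 + 7 + 1 + 1 + 1 = 69

69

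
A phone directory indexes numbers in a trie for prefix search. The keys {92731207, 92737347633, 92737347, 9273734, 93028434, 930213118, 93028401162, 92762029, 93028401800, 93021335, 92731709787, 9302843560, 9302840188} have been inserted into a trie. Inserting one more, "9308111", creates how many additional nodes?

The longest prefix of "9308111" already in the trie is "930" (length 3).
New nodes needed: |"9308111"| − 3 = 7 − 3 = 4.

4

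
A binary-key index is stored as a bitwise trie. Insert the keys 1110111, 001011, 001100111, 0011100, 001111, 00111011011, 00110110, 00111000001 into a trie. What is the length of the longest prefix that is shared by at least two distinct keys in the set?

The deepest shared node is where two words last agree before diverging.
"0011100" and "00111000001" agree on "0011100" (7 characters) before diverging; nothing deeper is shared.
Longest shared-prefix length: 7

7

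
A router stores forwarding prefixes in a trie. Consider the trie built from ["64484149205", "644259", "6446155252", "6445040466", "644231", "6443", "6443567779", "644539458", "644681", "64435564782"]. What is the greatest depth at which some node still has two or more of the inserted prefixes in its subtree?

5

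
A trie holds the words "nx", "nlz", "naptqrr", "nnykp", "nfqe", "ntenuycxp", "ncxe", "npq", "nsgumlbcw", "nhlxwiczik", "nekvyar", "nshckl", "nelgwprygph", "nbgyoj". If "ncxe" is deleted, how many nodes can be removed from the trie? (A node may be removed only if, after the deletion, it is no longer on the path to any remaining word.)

Walk "ncxe" from the leaf back toward the root, removing each node that no remaining word uses.
The suffix "cxe" (3 nodes) is used only by "ncxe"; the node for "n" still has the child "x", so pruning stops there.
Nodes removed: 3

3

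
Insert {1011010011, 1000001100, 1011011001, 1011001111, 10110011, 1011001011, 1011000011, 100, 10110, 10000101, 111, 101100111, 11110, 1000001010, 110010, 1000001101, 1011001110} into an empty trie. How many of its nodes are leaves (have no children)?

Leaves are exactly the stored words that no other stored word extends.
Those words: "1000001010", "1000001100", "1000001101", "10000101", "1011000011", "1011001011", "1011001110", "1011001111", "1011010011", "1011011001", "110010", "11110"
Leaf count: 12

12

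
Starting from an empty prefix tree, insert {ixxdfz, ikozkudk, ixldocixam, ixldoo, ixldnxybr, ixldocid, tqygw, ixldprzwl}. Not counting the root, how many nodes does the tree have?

38

Count nodes per top-level branch (shared prefixes stored once):
  'i'-branch (ikozkudk, ixldnxybr, ixldocid, ixldocixam, ixldoo, ixldprzwl, ixxdfz): 33 nodes
  't'-branch (tqygw): 5 nodes
Sum: 38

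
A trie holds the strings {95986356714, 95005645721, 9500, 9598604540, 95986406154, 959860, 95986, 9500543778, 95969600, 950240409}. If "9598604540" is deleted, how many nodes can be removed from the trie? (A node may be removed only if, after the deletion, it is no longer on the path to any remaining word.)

4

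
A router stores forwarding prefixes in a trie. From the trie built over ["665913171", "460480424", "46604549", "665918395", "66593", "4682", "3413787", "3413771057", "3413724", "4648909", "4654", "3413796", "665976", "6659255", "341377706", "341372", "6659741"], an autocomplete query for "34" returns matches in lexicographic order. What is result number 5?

3413787

Words with prefix "34", in lexicographic order: "341372", "3413724", "3413771057", "341377706", "3413787", "3413796"
The 5th is 3413787.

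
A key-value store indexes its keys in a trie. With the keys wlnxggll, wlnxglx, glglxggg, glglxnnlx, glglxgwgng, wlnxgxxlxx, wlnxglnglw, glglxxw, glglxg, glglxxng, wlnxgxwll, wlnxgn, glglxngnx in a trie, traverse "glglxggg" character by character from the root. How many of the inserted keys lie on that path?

2

Check each prefix of "glglxggg" against the stored set — each match is an end-marker on the path.
Prefixes of the query that are stored words: "glglxg", "glglxggg"
Count: 2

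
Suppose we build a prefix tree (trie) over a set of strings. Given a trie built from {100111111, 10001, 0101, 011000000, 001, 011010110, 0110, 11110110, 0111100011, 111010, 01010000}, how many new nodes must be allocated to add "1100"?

Walking "1100" from the root, the first 2 characters ("11") follow existing edges; "0" is the first miss.
Each of the 2 remaining characters creates one node.

2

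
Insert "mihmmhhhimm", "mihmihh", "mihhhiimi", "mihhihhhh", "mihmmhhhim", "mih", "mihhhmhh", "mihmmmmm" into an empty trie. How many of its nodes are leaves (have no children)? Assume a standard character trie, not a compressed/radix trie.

6

Leaves are exactly the stored words that no other stored word extends.
Those words: "mihhhiimi", "mihhhmhh", "mihhihhhh", "mihmihh", "mihmmhhhimm", "mihmmmmm"
Leaf count: 6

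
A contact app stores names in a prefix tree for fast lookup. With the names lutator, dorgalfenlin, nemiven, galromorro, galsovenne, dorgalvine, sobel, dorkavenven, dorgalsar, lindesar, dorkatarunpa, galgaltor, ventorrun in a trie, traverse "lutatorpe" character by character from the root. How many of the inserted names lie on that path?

1

Walk "lutatorpe" from the root; an end-of-word marker is hit whenever a stored word is a prefix of "lutatorpe".
Prefixes of the query that are stored words: "lutator"
Count: 1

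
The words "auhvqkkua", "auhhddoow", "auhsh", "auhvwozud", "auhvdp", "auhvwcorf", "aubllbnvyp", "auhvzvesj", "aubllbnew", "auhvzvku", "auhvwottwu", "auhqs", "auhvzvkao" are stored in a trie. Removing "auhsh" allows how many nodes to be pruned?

After clearing the end-marker at "auhsh", prune upward until reaching a node still needed by another word.
The suffix "sh" (2 nodes) is used only by "auhsh"; the node for "auh" still has the child "v", so pruning stops there.
Nodes removed: 2

2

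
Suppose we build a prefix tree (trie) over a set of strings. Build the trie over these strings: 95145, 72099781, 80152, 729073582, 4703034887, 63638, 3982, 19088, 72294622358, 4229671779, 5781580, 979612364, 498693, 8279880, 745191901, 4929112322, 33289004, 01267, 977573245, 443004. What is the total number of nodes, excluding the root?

133

Count nodes per top-level branch (shared prefixes stored once):
  '0'-branch (01267): 5 nodes
  '1'-branch (19088): 5 nodes
  '3'-branch (33289004, 3982): 11 nodes
  '4'-branch (4229671779, 443004, 4703034887, 4929112322, 498693): 37 nodes
  '5'-branch (5781580): 7 nodes
  '6'-branch (63638): 5 nodes
  '7'-branch (72099781, 72294622358, 729073582, 745191901): 32 nodes
  '8'-branch (80152, 8279880): 11 nodes
  '9'-branch (95145, 977573245, 979612364): 20 nodes
Sum: 133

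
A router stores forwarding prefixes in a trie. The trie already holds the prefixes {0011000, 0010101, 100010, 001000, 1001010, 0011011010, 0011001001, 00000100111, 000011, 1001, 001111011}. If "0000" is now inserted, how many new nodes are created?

"0000" is already a full path in the trie; only an end-marker is added.
No new nodes are needed: 0.

0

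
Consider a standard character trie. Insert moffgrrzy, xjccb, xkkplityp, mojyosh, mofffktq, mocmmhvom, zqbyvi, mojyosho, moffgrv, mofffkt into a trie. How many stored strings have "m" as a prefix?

Filter for entries beginning with "m":
Matches: "mocmmhvom", "mofffkt", "mofffktq", "moffgrrzy", "moffgrv", "mojyosh", "mojyosho"
Count: 7

7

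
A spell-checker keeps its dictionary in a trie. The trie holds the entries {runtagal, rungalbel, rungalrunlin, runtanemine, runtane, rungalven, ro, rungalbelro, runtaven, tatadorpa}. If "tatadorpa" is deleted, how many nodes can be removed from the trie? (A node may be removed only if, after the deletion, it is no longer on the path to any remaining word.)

A node on "tatadorpa"'s path can go only if nothing else ends at it or branches off below it.
No other word shares any prefix with "tatadorpa", so all 9 of its nodes go.
Nodes removed: 9

9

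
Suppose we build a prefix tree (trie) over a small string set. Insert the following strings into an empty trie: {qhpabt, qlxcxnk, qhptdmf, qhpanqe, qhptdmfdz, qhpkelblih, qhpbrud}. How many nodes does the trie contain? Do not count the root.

32

Count nodes per top-level branch (shared prefixes stored once):
  'q'-branch (qhpabt, qhpanqe, qhpbrud, qhpkelblih, qhptdmf, qhptdmfdz, qlxcxnk): 32 nodes
Sum: 32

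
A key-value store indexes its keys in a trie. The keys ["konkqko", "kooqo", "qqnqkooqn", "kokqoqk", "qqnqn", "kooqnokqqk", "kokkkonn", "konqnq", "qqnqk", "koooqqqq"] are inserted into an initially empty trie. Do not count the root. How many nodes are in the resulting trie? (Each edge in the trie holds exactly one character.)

44

Count nodes per top-level branch (shared prefixes stored once):
  'k'-branch (kokkkonn, kokqoqk, konkqko, konqnq, koooqqqq, kooqnokqqk, kooqo): 34 nodes
  'q'-branch (qqnqk, qqnqkooqn, qqnqn): 10 nodes
Sum: 44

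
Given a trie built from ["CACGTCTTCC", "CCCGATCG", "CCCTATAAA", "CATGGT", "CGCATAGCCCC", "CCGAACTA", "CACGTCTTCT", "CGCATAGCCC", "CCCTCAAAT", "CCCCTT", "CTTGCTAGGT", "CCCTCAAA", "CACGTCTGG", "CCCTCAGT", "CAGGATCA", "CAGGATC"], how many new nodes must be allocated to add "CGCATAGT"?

The longest prefix of "CGCATAGT" already in the trie is "CGCATAG" (length 7).
New nodes needed: |"CGCATAGT"| − 7 = 8 − 7 = 1.

1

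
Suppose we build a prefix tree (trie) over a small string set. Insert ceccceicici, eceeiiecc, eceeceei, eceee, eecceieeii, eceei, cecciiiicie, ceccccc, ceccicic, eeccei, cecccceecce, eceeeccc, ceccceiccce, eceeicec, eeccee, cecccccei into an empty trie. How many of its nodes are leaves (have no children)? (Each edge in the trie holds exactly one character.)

Leaves are exactly the stored words that no other stored word extends.
Those words: "cecccccei", "cecccceecce", "ceccceiccce", "ceccceicici", "ceccicic", "cecciiiicie", "eceeceei", "eceeeccc", "eceeicec", "eceeiiecc", "eeccee", "eecceieeii"
Leaf count: 12

12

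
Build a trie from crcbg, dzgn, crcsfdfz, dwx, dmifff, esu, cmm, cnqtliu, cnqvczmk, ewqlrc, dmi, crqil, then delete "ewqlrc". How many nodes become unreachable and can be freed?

5

After clearing the end-marker at "ewqlrc", prune upward until reaching a node still needed by another word.
The suffix "wqlrc" (5 nodes) is used only by "ewqlrc"; the node for "e" still has the child "s", so pruning stops there.
Nodes removed: 5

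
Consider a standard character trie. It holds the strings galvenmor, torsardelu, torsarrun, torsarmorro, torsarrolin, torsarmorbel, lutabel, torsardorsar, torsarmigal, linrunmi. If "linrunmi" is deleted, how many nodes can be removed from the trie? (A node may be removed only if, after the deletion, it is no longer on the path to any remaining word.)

After clearing the end-marker at "linrunmi", prune upward until reaching a node still needed by another word.
The suffix "inrunmi" (7 nodes) is used only by "linrunmi"; the node for "l" still has the child "u", so pruning stops there.
Nodes removed: 7

7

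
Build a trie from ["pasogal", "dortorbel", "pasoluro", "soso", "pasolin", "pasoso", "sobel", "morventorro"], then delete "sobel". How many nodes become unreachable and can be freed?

A node on "sobel"'s path can go only if nothing else ends at it or branches off below it.
The suffix "bel" (3 nodes) is used only by "sobel"; the node for "so" still has the child "s", so pruning stops there.
Nodes removed: 3

3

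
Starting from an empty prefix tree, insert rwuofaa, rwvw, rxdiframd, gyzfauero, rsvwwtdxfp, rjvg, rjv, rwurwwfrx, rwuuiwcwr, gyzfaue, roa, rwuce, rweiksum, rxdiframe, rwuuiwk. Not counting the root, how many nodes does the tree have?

62

For each word, the new-node count is its length minus the longest prefix already in the trie:
  "rwuofaa" → 7 new (r, w, u, o, f, a, a)
  "rwvw" → prefix "rw" already present; 2 new (v, w)
  "rxdiframd" → prefix "r" already present; 8 new (x, d, i, f, r, a, m, d)
  "gyzfauero" → 9 new (g, y, z, f, a, u, e, r, o)
  "rsvwwtdxfp" → prefix "r" already present; 9 new (s, v, w, w, t, d, x, f, p)
  "rjvg" → prefix "r" already present; 3 new (j, v, g)
  "rjv" → prefix "rjv" already present; 0 new (none)
  "rwurwwfrx" → prefix "rwu" already present; 6 new (r, w, w, f, r, x)
  "rwuuiwcwr" → prefix "rwu" already present; 6 new (u, i, w, c, w, r)
  "gyzfaue" → prefix "gyzfaue" already present; 0 new (none)
  "roa" → prefix "r" already present; 2 new (o, a)
  "rwuce" → prefix "rwu" already present; 2 new (c, e)
  "rweiksum" → prefix "rw" already present; 6 new (e, i, k, s, u, m)
  "rxdiframe" → prefix "rxdifram" already present; 1 new (e)
  "rwuuiwk" → prefix "rwuuiw" already present; 1 new (k)
Total nodes = 7 + 2 + 8 + 9 + 9 + 3 + 0 + 6 + 6 + 0 + 2 + 2 + 6 + 1 + 1 = 62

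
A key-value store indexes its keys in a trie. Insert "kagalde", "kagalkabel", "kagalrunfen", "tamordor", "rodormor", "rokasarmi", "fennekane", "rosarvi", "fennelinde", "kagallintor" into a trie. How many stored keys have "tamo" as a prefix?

1

Traverse to the node for "tamo", then collect every word in that subtree.
Words under "tamo": tamordor
Count: 1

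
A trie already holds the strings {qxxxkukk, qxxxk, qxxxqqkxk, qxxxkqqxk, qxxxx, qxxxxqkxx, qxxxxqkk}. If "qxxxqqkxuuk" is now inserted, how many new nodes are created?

Walking "qxxxqqkxuuk" from the root, the first 8 characters ("qxxxqqkx") follow existing edges; "u" is the first miss.
Each of the 3 remaining characters creates one node.

3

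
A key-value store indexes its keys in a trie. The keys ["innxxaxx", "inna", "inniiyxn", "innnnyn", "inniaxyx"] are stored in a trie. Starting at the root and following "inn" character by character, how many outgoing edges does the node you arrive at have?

Follow the path "inn" to its node, then look at its outgoing edges.
Distinct next characters after "inn": a, i, n, x.
That node has 4 child edges.

4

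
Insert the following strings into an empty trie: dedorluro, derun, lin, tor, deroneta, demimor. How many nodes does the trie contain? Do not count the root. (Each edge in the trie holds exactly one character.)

Insert word by word; a character creates a node only if that edge doesn't already exist:
  "dedorluro" → 9 new (d, e, d, o, r, l, u, r, o)
  "derun" → prefix "de" already present; 3 new (r, u, n)
  "lin" → 3 new (l, i, n)
  "tor" → 3 new (t, o, r)
  "deroneta" → prefix "der" already present; 5 new (o, n, e, t, a)
  "demimor" → prefix "de" already present; 5 new (m, i, m, o, r)
Total nodes = 9 + 3 + 3 + 3 + 5 + 5 = 28

28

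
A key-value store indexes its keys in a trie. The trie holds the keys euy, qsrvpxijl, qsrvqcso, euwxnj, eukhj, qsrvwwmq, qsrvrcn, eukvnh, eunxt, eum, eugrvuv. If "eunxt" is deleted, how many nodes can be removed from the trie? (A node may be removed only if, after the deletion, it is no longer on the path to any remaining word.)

3

Walk "eunxt" from the leaf back toward the root, removing each node that no remaining word uses.
The suffix "nxt" (3 nodes) is used only by "eunxt"; the node for "eu" still has the child "y", so pruning stops there.
Nodes removed: 3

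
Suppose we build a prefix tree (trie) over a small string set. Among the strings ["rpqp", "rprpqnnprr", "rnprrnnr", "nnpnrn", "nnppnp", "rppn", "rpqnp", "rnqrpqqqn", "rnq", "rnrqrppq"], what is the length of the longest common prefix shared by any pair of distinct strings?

Equivalently: take the maximum, over all pairs, of their longest common prefix length.
e.g. "nnpnrn" and "nnppnp" share the prefix "nnp" of length 3; no pair shares a longer one.
Longest shared-prefix length: 3

3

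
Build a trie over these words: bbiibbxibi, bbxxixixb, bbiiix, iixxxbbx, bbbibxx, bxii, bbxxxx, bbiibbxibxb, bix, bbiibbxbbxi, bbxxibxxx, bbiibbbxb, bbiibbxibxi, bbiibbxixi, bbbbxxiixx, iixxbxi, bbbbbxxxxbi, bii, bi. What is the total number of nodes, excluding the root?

73

Insert word by word; a character creates a node only if that edge doesn't already exist:
  "bbiibbxibi" → 10 new (b, b, i, i, b, b, x, i, b, i)
  "bbxxixixb" → prefix "bb" already present; 7 new (x, x, i, x, i, x, b)
  "bbiiix" → prefix "bbii" already present; 2 new (i, x)
  "iixxxbbx" → 8 new (i, i, x, x, x, b, b, x)
  "bbbibxx" → prefix "bb" already present; 5 new (b, i, b, x, x)
  "bxii" → prefix "b" already present; 3 new (x, i, i)
  "bbxxxx" → prefix "bbxx" already present; 2 new (x, x)
  "bbiibbxibxb" → prefix "bbiibbxib" already present; 2 new (x, b)
  "bix" → prefix "b" already present; 2 new (i, x)
  "bbiibbxbbxi" → prefix "bbiibbx" already present; 4 new (b, b, x, i)
  "bbxxibxxx" → prefix "bbxxi" already present; 4 new (b, x, x, x)
  "bbiibbbxb" → prefix "bbiibb" already present; 3 new (b, x, b)
  "bbiibbxibxi" → prefix "bbiibbxibx" already present; 1 new (i)
  "bbiibbxixi" → prefix "bbiibbxi" already present; 2 new (x, i)
  "bbbbxxiixx" → prefix "bbb" already present; 7 new (b, x, x, i, i, x, x)
  "iixxbxi" → prefix "iixx" already present; 3 new (b, x, i)
  "bbbbbxxxxbi" → prefix "bbbb" already present; 7 new (b, x, x, x, x, b, i)
  "bii" → prefix "bi" already present; 1 new (i)
  "bi" → prefix "bi" already present; 0 new (none)
Total nodes = 10 + 7 + 2 + 8 + 5 + 3 + 2 + 2 + 2 + 4 + 4 + 3 + 1 + 2 + 7 + 3 + 7 + 1 + 0 = 73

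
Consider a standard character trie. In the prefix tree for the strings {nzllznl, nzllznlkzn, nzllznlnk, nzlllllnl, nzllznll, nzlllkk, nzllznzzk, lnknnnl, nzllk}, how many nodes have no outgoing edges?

Leaves are exactly the stored words that no other stored word extends.
Those words: "lnknnnl", "nzllk", "nzlllkk", "nzlllllnl", "nzllznlkzn", "nzllznll", "nzllznlnk", "nzllznzzk"
Leaf count: 8

8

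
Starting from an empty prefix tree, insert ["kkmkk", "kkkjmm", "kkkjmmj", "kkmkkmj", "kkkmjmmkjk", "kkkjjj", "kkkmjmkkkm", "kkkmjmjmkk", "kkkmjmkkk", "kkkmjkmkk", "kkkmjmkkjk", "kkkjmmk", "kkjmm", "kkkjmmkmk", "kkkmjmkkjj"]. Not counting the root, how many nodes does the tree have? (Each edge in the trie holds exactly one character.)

42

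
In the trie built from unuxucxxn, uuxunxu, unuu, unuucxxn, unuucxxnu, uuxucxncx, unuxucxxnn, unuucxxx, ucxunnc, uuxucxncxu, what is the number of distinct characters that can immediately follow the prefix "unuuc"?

Follow the path "unuuc" to its node, then look at its outgoing edges.
Characters that immediately follow "unuuc" among the stored strings: {x}.
That node has 1 child edge.

1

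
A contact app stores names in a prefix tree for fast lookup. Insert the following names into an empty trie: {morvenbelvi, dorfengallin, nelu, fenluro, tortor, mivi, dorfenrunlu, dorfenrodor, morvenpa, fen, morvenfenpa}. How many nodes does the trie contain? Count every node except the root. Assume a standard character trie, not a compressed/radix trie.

59

For each word, the new-node count is its length minus the longest prefix already in the trie:
  "morvenbelvi" → 11 new (m, o, r, v, e, n, b, e, l, v, i)
  "dorfengallin" → 12 new (d, o, r, f, e, n, g, a, l, l, i, n)
  "nelu" → 4 new (n, e, l, u)
  "fenluro" → 7 new (f, e, n, l, u, r, o)
  "tortor" → 6 new (t, o, r, t, o, r)
  "mivi" → prefix "m" already present; 3 new (i, v, i)
  "dorfenrunlu" → prefix "dorfen" already present; 5 new (r, u, n, l, u)
  "dorfenrodor" → prefix "dorfenr" already present; 4 new (o, d, o, r)
  "morvenpa" → prefix "morven" already present; 2 new (p, a)
  "fen" → prefix "fen" already present; 0 new (none)
  "morvenfenpa" → prefix "morven" already present; 5 new (f, e, n, p, a)
Total nodes = 11 + 12 + 4 + 7 + 6 + 3 + 5 + 4 + 2 + 0 + 5 = 59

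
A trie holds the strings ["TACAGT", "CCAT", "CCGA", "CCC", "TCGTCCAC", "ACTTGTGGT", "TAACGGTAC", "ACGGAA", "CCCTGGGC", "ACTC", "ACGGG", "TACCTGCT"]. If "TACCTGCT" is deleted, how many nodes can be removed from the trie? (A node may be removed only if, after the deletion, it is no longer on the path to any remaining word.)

Walk "TACCTGCT" from the leaf back toward the root, removing each node that no remaining word uses.
The suffix "CTGCT" (5 nodes) is used only by "TACCTGCT"; the node for "TAC" still has the child "A", so pruning stops there.
Nodes removed: 5

5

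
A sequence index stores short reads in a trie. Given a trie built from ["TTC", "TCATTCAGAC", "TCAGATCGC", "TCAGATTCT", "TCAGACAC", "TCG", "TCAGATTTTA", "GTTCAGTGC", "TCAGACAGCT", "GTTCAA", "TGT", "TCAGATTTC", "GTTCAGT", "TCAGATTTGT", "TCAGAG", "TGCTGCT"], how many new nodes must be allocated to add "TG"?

Every character of "TG" already lies on an existing path (it is a prefix of some stored word).
No new nodes are needed: 0.

0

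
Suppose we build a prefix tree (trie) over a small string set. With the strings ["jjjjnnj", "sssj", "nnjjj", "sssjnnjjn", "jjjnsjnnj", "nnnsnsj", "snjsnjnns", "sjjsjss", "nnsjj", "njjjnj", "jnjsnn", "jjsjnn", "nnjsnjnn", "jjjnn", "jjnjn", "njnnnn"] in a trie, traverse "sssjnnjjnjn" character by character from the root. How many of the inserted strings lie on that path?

Walk "sssjnnjjnjn" from the root; an end-of-word marker is hit whenever a stored word is a prefix of "sssjnnjjnjn".
Prefixes of the query that are stored words: "sssj", "sssjnnjjn"
Count: 2

2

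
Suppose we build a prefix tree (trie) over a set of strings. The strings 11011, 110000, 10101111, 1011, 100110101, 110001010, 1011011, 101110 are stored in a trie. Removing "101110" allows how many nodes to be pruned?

2

Walk "101110" from the leaf back toward the root, removing each node that no remaining word uses.
The suffix "10" (2 nodes) is used only by "101110"; the node for "1011" still has the child "0", so pruning stops there.
Nodes removed: 2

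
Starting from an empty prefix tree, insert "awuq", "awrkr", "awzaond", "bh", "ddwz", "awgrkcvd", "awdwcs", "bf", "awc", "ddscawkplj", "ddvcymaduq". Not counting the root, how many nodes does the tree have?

Insert word by word; a character creates a node only if that edge doesn't already exist:
  "awuq" → 4 new (a, w, u, q)
  "awrkr" → prefix "aw" already present; 3 new (r, k, r)
  "awzaond" → prefix "aw" already present; 5 new (z, a, o, n, d)
  "bh" → 2 new (b, h)
  "ddwz" → 4 new (d, d, w, z)
  "awgrkcvd" → prefix "aw" already present; 6 new (g, r, k, c, v, d)
  "awdwcs" → prefix "aw" already present; 4 new (d, w, c, s)
  "bf" → prefix "b" already present; 1 new (f)
  "awc" → prefix "aw" already present; 1 new (c)
  "ddscawkplj" → prefix "dd" already present; 8 new (s, c, a, w, k, p, l, j)
  "ddvcymaduq" → prefix "dd" already present; 8 new (v, c, y, m, a, d, u, q)
Total nodes = 4 + 3 + 5 + 2 + 4 + 6 + 4 + 1 + 1 + 8 + 8 = 46

46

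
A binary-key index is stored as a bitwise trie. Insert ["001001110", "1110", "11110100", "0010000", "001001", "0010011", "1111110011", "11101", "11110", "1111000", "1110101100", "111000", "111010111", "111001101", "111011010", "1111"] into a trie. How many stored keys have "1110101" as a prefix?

2

Walk to "1110101"; the words in its subtree are exactly those with that prefix.
Matches: "1110101100", "111010111"
Count: 2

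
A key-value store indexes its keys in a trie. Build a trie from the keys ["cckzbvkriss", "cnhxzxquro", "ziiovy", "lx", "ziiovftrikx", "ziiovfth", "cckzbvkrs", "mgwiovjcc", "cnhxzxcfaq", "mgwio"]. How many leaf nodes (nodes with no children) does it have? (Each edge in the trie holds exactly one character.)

9

A leaf is a node with no children — equivalently, the end of a word that is not a proper prefix of any other stored word.
Those words: "cckzbvkriss", "cckzbvkrs", "cnhxzxcfaq", "cnhxzxquro", "lx", "mgwiovjcc", "ziiovfth", "ziiovftrikx", "ziiovy"
Leaf count: 9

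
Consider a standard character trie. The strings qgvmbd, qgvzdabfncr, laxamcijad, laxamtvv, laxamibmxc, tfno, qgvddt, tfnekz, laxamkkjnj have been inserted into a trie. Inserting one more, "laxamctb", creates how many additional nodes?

2

The longest prefix of "laxamctb" already in the trie is "laxamc" (length 6).
New nodes needed: |"laxamctb"| − 6 = 8 − 6 = 2.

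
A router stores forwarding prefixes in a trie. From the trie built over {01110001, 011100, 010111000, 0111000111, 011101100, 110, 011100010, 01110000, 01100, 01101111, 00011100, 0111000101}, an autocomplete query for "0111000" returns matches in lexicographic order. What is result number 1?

01110000

DFS of the "0111000" subtree visits, in order: "01110000", "01110001", "011100010", "0111000101", "0111000111"
Position 1: 01110000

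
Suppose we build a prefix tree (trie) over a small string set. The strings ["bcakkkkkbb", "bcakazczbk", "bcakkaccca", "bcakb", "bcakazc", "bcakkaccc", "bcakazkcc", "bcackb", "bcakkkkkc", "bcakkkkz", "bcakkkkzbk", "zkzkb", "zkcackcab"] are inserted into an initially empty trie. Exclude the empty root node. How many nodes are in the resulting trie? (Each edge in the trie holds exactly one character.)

44

Count nodes per top-level branch (shared prefixes stored once):
  'b'-branch (bcackb, bcakazc, bcakazczbk, bcakazkcc, bcakb, bcakkaccc, bcakkaccca, bcakkkkkbb, bcakkkkkc, bcakkkkz, bcakkkkzbk): 32 nodes
  'z'-branch (zkcackcab, zkzkb): 12 nodes
Sum: 44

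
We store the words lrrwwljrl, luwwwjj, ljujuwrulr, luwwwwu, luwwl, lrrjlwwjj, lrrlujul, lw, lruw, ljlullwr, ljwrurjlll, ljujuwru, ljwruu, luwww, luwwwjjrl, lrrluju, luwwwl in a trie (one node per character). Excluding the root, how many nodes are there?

59

For each word, the new-node count is its length minus the longest prefix already in the trie:
  "lrrwwljrl" → 9 new (l, r, r, w, w, l, j, r, l)
  "luwwwjj" → prefix "l" already present; 6 new (u, w, w, w, j, j)
  "ljujuwrulr" → prefix "l" already present; 9 new (j, u, j, u, w, r, u, l, r)
  "luwwwwu" → prefix "luwww" already present; 2 new (w, u)
  "luwwl" → prefix "luww" already present; 1 new (l)
  "lrrjlwwjj" → prefix "lrr" already present; 6 new (j, l, w, w, j, j)
  "lrrlujul" → prefix "lrr" already present; 5 new (l, u, j, u, l)
  "lw" → prefix "l" already present; 1 new (w)
  "lruw" → prefix "lr" already present; 2 new (u, w)
  "ljlullwr" → prefix "lj" already present; 6 new (l, u, l, l, w, r)
  "ljwrurjlll" → prefix "lj" already present; 8 new (w, r, u, r, j, l, l, l)
  "ljujuwru" → prefix "ljujuwru" already present; 0 new (none)
  "ljwruu" → prefix "ljwru" already present; 1 new (u)
  "luwww" → prefix "luwww" already present; 0 new (none)
  "luwwwjjrl" → prefix "luwwwjj" already present; 2 new (r, l)
  "lrrluju" → prefix "lrrluju" already present; 0 new (none)
  "luwwwl" → prefix "luwww" already present; 1 new (l)
Total nodes = 9 + 6 + 9 + 2 + 1 + 6 + 5 + 1 + 2 + 6 + 8 + 0 + 1 + 0 + 2 + 0 + 1 = 59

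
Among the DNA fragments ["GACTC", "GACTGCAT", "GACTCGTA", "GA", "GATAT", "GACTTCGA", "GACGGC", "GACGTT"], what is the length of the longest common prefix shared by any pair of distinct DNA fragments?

The deepest shared node is where two words last agree before diverging.
"GACTC" and "GACTCGTA" agree on "GACTC" (5 characters) before diverging; nothing deeper is shared.
Longest shared-prefix length: 5

5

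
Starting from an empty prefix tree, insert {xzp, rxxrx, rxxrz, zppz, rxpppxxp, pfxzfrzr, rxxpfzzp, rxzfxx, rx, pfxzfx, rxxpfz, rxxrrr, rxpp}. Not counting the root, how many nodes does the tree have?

39

Count nodes per top-level branch (shared prefixes stored once):
  'p'-branch (pfxzfrzr, pfxzfx): 9 nodes
  'r'-branch (rx, rxpp, rxpppxxp, rxxpfz, rxxpfzzp, rxxrrr, rxxrx, rxxrz, rxzfxx): 23 nodes
  'x'-branch (xzp): 3 nodes
  'z'-branch (zppz): 4 nodes
Sum: 39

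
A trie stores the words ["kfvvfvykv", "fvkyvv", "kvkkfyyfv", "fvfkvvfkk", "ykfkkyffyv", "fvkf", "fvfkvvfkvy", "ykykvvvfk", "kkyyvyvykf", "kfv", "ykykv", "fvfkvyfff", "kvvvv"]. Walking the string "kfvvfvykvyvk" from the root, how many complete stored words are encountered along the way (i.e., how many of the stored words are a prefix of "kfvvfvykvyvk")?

2

Walk "kfvvfvykvyvk" from the root; an end-of-word marker is hit whenever a stored word is a prefix of "kfvvfvykvyvk".
Prefixes of the query that are stored words: "kfv", "kfvvfvykv"
Count: 2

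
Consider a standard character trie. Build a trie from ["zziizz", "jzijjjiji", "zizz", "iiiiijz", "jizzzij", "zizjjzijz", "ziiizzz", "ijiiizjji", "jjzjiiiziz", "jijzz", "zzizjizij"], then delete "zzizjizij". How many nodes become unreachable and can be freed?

6

A node on "zzizjizij"'s path can go only if nothing else ends at it or branches off below it.
The suffix "zjizij" (6 nodes) is used only by "zzizjizij"; the node for "zzi" still has the child "i", so pruning stops there.
Nodes removed: 6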